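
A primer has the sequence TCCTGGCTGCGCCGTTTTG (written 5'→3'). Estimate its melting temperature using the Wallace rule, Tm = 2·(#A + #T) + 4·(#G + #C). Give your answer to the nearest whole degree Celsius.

62°C

Base counts: A=0, T=7, G=6, C=6 (length 19).
Tm = 2·(0+7) + 4·(6+6) = 2·7 + 4·12 = 14 + 48 = 62°C.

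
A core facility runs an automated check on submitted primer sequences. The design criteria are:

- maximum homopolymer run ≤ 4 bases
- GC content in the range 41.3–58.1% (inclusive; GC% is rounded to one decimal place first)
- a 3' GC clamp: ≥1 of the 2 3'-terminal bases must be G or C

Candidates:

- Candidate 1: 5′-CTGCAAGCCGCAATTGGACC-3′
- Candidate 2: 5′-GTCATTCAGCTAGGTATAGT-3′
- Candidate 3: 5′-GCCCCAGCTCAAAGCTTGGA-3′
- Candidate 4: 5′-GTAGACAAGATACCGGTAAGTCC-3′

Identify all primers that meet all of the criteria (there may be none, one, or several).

Candidate 4 only.

Candidate 1 (20 nt, A=5 T=3 G=5 C=7): longest run = 2 ✓; GC 12/20 = 60.0%, outside 41.3–58.1% ✗; 3' end CC has 2 G/C ✓ — fails.
Candidate 2 (20 nt, A=5 T=7 G=5 C=3): longest run = 2 ✓; GC 8/20 = 40.0%, outside 41.3–58.1% ✗; 3' end GT has 1 G/C ✓ — fails.
Candidate 3 (20 nt, A=5 T=3 G=5 C=7): longest run = 4 ✓; GC 12/20 = 60.0%, outside 41.3–58.1% ✗; 3' end GA has 1 G/C ✓ — fails.
Candidate 4 (23 nt, A=8 T=4 G=6 C=5): longest run = 2 ✓; GC 11/23 = 47.8% ✓; 3' end CC has 2 G/C ✓ — passes.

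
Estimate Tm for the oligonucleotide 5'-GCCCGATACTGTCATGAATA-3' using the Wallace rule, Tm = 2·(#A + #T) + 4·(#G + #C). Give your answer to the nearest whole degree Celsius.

Base counts: A=6, T=5, G=4, C=5 (length 20).
Tm = 2·(6+5) + 4·(4+5) = 2·11 + 4·9 = 22 + 36 = 58°C.

58°C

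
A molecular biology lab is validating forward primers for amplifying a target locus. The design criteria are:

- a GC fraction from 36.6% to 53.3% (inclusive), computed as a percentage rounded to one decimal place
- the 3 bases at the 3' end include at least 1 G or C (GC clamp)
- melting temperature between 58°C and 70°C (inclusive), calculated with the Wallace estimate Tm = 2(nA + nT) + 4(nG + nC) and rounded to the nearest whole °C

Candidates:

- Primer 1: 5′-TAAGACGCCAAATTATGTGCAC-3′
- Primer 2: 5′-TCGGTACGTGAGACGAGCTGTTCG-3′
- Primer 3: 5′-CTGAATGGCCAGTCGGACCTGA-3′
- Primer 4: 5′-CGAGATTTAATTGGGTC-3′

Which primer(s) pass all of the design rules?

Primer 1 (22 nt, A=8 T=5 G=4 C=5): GC 9/22 = 40.9% ✓; 3' end CAC has 2 G/C ✓; Tm = 2·13 + 4·9 = 62°C ✓ — passes.
Primer 2 (24 nt, A=4 T=6 G=9 C=5): GC 14/24 = 58.3%, outside 36.6–53.3% ✗; 3' end TCG has 2 G/C ✓; Tm = 2·10 + 4·14 = 76°C, outside 58–70°C ✗ — fails.
Primer 3 (22 nt, A=5 T=4 G=7 C=6): GC 13/22 = 59.1%, outside 36.6–53.3% ✗; 3' end TGA has 1 G/C ✓; Tm = 2·9 + 4·13 = 70°C ✓ — fails.
Primer 4 (17 nt, A=4 T=6 G=5 C=2): GC 7/17 = 41.2% ✓; 3' end GTC has 2 G/C ✓; Tm = 2·10 + 4·7 = 48°C, outside 58–70°C ✗ — fails.

Primer 1 only.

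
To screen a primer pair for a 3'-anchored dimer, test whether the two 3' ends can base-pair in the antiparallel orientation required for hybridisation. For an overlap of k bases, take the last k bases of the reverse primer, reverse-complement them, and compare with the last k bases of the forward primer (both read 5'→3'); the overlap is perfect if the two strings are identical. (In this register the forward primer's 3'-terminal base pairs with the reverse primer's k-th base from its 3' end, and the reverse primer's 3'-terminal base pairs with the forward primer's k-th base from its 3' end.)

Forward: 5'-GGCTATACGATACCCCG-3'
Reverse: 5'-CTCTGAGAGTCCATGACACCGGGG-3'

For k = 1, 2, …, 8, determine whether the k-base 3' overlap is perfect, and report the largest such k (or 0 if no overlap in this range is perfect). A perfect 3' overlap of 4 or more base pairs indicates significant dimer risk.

Last 8 bases (5'→3') — forward …ATACCCCG, reverse …CACCGGGG.
Reverse complement of the reverse primer's last 8 bases: CCCCGGTG; its first k bases are the reverse complement of the reverse primer's last k bases, so a perfect k-base overlap needs the forward primer's last k bases to equal them.
Comparing (forward last k vs required): k=1: G vs C ✗; k=2: CG vs CC ✗; k=3: CCG vs CCC ✗; k=4: CCCG vs CCCC ✗; k=5: CCCCG vs CCCCG ✓; k=6: ACCCCG vs CCCCGG ✗; k=7: TACCCCG vs CCCCGGT ✗; k=8: ATACCCCG vs CCCCGGTG ✗.
Only k = 5 is perfect, so the longest perfect 3' overlap is 5.

Longest perfect overlap: 5 complementary base pairs; significant dimer risk (threshold 4).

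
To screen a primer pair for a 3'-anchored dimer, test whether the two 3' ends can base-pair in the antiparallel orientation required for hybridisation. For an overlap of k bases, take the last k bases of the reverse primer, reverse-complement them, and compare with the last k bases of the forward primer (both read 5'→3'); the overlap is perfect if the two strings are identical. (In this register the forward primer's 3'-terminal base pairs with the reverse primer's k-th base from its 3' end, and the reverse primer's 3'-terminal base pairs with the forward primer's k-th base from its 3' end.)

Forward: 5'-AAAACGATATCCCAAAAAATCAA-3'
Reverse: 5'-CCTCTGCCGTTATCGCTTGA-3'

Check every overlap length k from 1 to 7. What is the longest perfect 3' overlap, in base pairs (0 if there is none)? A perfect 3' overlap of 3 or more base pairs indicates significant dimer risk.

Longest perfect overlap: 4 complementary base pairs; significant dimer risk (threshold 3).

Last 7 bases (5'→3') — forward …AAATCAA, reverse …CGCTTGA.
Reverse complement of the reverse primer's last 7 bases: TCAAGCG; its first k bases are the reverse complement of the reverse primer's last k bases, so a perfect k-base overlap needs the forward primer's last k bases to equal them.
Comparing (forward last k vs required): k=1: A vs T ✗; k=2: AA vs TC ✗; k=3: CAA vs TCA ✗; k=4: TCAA vs TCAA ✓; k=5: ATCAA vs TCAAG ✗; k=6: AATCAA vs TCAAGC ✗; k=7: AAATCAA vs TCAAGCG ✗.
Only k = 4 is perfect, so the longest perfect 3' overlap is 4.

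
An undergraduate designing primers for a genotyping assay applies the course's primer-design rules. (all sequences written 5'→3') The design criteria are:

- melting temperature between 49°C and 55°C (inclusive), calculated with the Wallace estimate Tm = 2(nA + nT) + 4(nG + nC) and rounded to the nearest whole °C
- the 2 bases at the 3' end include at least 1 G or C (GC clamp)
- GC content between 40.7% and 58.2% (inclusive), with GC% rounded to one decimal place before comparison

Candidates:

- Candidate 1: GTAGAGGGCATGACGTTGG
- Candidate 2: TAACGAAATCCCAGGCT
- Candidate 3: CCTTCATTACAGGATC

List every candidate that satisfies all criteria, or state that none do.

Candidate 1 (19 nt, A=4 T=4 G=9 C=2): Tm = 2·8 + 4·11 = 60°C, outside 49–55°C ✗; 3' end GG has 2 G/C ✓; GC 11/19 = 57.9% ✓ — fails.
Candidate 2 (17 nt, A=6 T=3 G=3 C=5): Tm = 2·9 + 4·8 = 50°C ✓; 3' end CT has 1 G/C ✓; GC 8/17 = 47.1% ✓ — passes.
Candidate 3 (16 nt, A=4 T=5 G=2 C=5): Tm = 2·9 + 4·7 = 46°C, outside 49–55°C ✗; 3' end TC has 1 G/C ✓; GC 7/16 = 43.8% ✓ — fails.

Candidate 2 only.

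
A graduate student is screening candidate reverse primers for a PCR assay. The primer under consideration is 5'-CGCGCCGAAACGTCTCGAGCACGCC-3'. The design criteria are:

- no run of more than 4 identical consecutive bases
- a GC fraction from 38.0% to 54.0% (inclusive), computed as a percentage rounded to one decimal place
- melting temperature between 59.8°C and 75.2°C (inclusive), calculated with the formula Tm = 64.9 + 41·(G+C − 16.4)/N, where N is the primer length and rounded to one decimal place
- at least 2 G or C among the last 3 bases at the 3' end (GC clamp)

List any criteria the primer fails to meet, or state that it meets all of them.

Fails: GC content.

Base counts: A=5, T=2, G=7, C=11 (length 25).
homopolymer run: longest run = 3 ✓
GC content: GC 18/25 = 72.0%, outside 38.0–54.0% ✗
Tm: Tm = 64.9 + 41·(18 − 16.4)/25 = 67.5°C ✓
GC clamp: 3' end GCC has 3 G/C ✓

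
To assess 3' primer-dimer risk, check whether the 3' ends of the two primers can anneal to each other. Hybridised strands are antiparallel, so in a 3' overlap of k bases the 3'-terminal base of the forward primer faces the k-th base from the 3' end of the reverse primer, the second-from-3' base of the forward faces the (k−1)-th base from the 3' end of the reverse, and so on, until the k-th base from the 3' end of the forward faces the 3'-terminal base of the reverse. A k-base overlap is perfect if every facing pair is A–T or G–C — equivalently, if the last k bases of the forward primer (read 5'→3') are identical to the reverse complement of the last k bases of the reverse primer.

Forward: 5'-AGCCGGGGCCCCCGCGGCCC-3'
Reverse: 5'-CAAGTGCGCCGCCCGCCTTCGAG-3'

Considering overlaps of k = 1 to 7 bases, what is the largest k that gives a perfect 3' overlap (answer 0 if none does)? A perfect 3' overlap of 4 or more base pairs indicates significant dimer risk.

Last 7 bases (5'→3') — forward …GCGGCCC, reverse …CTTCGAG.
Reverse complement of the reverse primer's last 7 bases: CTCGAAG; its first k bases are the reverse complement of the reverse primer's last k bases, so a perfect k-base overlap needs the forward primer's last k bases to equal them.
Comparing (forward last k vs required): k=1: C vs C ✓; k=2: CC vs CT ✗; k=3: CCC vs CTC ✗; k=4: GCCC vs CTCG ✗; k=5: GGCCC vs CTCGA ✗; k=6: CGGCCC vs CTCGAA ✗; k=7: GCGGCCC vs CTCGAAG ✗.
Only k = 1 is perfect, so the longest perfect 3' overlap is 1.

Longest perfect overlap: 1 complementary base pair; below the dimer-risk threshold (threshold 4).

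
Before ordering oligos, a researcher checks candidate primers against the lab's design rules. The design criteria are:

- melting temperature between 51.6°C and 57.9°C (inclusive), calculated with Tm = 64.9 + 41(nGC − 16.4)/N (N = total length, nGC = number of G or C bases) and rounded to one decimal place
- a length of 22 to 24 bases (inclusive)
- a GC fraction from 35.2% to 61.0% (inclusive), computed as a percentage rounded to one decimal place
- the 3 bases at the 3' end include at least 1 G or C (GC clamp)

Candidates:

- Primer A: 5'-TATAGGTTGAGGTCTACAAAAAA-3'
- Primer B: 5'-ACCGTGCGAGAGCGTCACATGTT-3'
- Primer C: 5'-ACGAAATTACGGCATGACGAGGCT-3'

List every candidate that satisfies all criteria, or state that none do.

Primer A (23 nt, A=10 T=6 G=5 C=2): Tm = 64.9 + 41·(7 − 16.4)/23 = 48.1°C, outside 51.6–57.9°C ✗; length 23 ✓; GC 7/23 = 30.4%, outside 35.2–61.0% ✗; 3' end AAA has 0 G/C, need ≥1 ✗ — fails.
Primer B (23 nt, A=5 T=5 G=7 C=6): Tm = 64.9 + 41·(13 − 16.4)/23 = 58.8°C, outside 51.6–57.9°C ✗; length 23 ✓; GC 13/23 = 56.5% ✓; 3' end GTT has 1 G/C ✓ — fails.
Primer C (24 nt, A=8 T=4 G=7 C=5): Tm = 64.9 + 41·(12 − 16.4)/24 = 57.4°C ✓; length 24 ✓; GC 12/24 = 50.0% ✓; 3' end GCT has 2 G/C ✓ — passes.

Primer C only.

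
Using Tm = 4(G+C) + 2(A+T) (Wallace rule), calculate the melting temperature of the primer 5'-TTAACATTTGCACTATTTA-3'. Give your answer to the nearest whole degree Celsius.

Base counts: A=6, T=9, G=1, C=3 (length 19).
Tm = 2·(6+9) + 4·(1+3) = 2·15 + 4·4 = 30 + 16 = 46°C.

46°C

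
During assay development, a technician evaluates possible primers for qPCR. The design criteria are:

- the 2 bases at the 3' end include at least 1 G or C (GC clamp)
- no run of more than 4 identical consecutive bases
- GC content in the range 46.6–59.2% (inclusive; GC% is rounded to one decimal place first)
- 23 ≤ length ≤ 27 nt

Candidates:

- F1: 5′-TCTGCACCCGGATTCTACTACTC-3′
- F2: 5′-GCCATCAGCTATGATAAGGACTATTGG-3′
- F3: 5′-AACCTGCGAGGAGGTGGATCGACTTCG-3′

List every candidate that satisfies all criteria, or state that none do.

F1 only.

F1 (23 nt, A=4 T=7 G=3 C=9): 3' end TC has 1 G/C ✓; longest run = 3 ✓; GC 12/23 = 52.2% ✓; length 23 ✓ — passes.
F2 (27 nt, A=8 T=7 G=7 C=5): 3' end GG has 2 G/C ✓; longest run = 2 ✓; GC 12/27 = 44.4%, outside 46.6–59.2% ✗; length 27 ✓ — fails.
F3 (27 nt, A=6 T=5 G=10 C=6): 3' end CG has 2 G/C ✓; longest run = 2 ✓; GC 16/27 = 59.3%, outside 46.6–59.2% ✗; length 27 ✓ — fails.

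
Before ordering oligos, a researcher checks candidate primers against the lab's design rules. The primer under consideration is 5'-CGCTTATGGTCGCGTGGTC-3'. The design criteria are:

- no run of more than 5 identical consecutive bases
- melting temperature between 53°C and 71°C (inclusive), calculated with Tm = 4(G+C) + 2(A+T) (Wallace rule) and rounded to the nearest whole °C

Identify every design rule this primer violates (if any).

Meets all criteria.

Base counts: A=1, T=6, G=7, C=5 (length 19).
homopolymer run: longest run = 2 ✓
Tm: Tm = 2·7 + 4·12 = 62°C ✓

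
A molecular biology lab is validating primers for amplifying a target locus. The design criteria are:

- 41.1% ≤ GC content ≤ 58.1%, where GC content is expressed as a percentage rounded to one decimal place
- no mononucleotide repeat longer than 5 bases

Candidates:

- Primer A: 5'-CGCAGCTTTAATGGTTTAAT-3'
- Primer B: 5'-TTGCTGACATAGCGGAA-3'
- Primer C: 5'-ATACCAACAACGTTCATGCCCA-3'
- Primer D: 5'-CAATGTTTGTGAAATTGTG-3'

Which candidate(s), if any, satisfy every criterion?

Primer B and Primer C.

Primer A (20 nt, A=5 T=8 G=4 C=3): GC 7/20 = 35.0%, outside 41.1–58.1% ✗; longest run = 3 ✓ — fails.
Primer B (17 nt, A=5 T=4 G=5 C=3): GC 8/17 = 47.1% ✓; longest run = 2 ✓ — passes.
Primer C (22 nt, A=8 T=4 G=2 C=8): GC 10/22 = 45.5% ✓; longest run = 3 ✓ — passes.
Primer D (19 nt, A=5 T=8 G=5 C=1): GC 6/19 = 31.6%, outside 41.1–58.1% ✗; longest run = 3 ✓ — fails.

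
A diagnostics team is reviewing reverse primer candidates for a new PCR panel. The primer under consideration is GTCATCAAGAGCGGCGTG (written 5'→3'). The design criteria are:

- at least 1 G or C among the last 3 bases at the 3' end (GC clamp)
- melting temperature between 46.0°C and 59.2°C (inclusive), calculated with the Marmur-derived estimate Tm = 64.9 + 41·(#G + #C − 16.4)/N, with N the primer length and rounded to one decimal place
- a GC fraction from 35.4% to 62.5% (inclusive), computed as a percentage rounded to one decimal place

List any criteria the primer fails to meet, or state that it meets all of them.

Base counts: A=4, T=3, G=7, C=4 (length 18).
GC clamp: 3' end GTG has 2 G/C ✓
Tm: Tm = 64.9 + 41·(11 − 16.4)/18 = 52.6°C ✓
GC content: GC 11/18 = 61.1% ✓

Meets all criteria.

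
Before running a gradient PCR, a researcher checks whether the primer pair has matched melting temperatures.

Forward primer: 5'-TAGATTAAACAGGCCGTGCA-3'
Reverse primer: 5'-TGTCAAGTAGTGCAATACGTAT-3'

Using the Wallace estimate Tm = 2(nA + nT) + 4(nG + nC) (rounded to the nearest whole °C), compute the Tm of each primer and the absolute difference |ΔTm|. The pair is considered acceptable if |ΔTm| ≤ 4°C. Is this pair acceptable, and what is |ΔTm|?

|ΔTm| = 2°C; the pair is acceptable.

Forward: A=7 T=4 G=5 C=4 → Tm = 2·11 + 4·9 = 58°C.
Reverse: A=7 T=7 G=5 C=3 → Tm = 2·14 + 4·8 = 60°C.
|ΔTm| = |58 − 60| = 2°C, ≤ 4°C.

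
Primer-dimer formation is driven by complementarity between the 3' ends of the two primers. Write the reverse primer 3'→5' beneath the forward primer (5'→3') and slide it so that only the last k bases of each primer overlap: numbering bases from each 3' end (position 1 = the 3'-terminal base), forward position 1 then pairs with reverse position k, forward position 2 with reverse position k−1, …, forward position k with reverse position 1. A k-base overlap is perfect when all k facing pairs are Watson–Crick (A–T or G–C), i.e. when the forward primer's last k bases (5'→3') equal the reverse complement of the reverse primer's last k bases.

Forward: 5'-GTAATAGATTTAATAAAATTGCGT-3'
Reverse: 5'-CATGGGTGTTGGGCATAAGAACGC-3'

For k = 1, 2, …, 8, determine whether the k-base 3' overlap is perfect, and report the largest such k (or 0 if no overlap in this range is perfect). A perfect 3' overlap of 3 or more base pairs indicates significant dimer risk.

Last 8 bases (5'→3') — forward …AATTGCGT, reverse …AAGAACGC.
Reverse complement of the reverse primer's last 8 bases: GCGTTCTT; its first k bases are the reverse complement of the reverse primer's last k bases, so a perfect k-base overlap needs the forward primer's last k bases to equal them.
Comparing (forward last k vs required): k=1: T vs G ✗; k=2: GT vs GC ✗; k=3: CGT vs GCG ✗; k=4: GCGT vs GCGT ✓; k=5: TGCGT vs GCGTT ✗; k=6: TTGCGT vs GCGTTC ✗; k=7: ATTGCGT vs GCGTTCT ✗; k=8: AATTGCGT vs GCGTTCTT ✗.
Only k = 4 is perfect, so the longest perfect 3' overlap is 4.

Longest perfect overlap: 4 complementary base pairs; significant dimer risk (threshold 3).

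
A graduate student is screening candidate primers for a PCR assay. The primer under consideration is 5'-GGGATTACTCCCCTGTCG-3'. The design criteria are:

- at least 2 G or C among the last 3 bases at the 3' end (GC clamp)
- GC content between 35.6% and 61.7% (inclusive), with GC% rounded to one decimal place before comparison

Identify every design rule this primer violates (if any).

Meets all criteria.

Base counts: A=2, T=5, G=5, C=6 (length 18).
GC clamp: 3' end TCG has 2 G/C ✓
GC content: GC 11/18 = 61.1% ✓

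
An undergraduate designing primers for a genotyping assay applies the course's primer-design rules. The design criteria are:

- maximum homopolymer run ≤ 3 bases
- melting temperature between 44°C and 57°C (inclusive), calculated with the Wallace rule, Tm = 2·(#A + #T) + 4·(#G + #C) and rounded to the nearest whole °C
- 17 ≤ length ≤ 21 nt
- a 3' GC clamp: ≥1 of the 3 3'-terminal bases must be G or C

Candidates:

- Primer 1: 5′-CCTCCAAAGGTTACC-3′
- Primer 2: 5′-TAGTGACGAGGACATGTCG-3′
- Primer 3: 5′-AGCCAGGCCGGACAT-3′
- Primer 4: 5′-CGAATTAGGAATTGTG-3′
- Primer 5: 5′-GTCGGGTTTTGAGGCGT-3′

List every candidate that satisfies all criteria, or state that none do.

Primer 1 (15 nt, A=4 T=3 G=2 C=6): longest run = 3 ✓; Tm = 2·7 + 4·8 = 46°C ✓; length 15, outside 17–21 ✗; 3' end ACC has 2 G/C ✓ — fails.
Primer 2 (19 nt, A=5 T=4 G=7 C=3): longest run = 2 ✓; Tm = 2·9 + 4·10 = 58°C, outside 44–57°C ✗; length 19 ✓; 3' end TCG has 2 G/C ✓ — fails.
Primer 3 (15 nt, A=4 T=1 G=5 C=5): longest run = 2 ✓; Tm = 2·5 + 4·10 = 50°C ✓; length 15, outside 17–21 ✗; 3' end CAT has 1 G/C ✓ — fails.
Primer 4 (16 nt, A=5 T=5 G=5 C=1): longest run = 2 ✓; Tm = 2·10 + 4·6 = 44°C ✓; length 16, outside 17–21 ✗; 3' end GTG has 2 G/C ✓ — fails.
Primer 5 (17 nt, A=1 T=6 G=8 C=2): longest run = 4, exceeds 3 ✗; Tm = 2·7 + 4·10 = 54°C ✓; length 17 ✓; 3' end CGT has 2 G/C ✓ — fails.

None of the candidates satisfy all criteria.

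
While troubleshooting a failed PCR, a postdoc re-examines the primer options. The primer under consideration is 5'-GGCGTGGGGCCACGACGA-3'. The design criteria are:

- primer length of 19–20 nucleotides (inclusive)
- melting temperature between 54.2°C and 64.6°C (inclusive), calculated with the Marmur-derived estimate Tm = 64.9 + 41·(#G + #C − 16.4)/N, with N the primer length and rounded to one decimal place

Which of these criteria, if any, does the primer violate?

Fails: length.

Base counts: A=3, T=1, G=9, C=5 (length 18).
length: length 18, outside 19–20 ✗
Tm: Tm = 64.9 + 41·(14 − 16.4)/18 = 59.4°C ✓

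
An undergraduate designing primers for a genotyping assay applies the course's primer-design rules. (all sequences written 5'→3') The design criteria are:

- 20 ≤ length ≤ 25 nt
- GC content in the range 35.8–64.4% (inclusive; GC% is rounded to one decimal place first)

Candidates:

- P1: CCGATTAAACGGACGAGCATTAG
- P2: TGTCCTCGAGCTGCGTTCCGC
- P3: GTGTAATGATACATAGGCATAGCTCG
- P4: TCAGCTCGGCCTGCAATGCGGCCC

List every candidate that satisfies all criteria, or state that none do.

P1 (23 nt, A=8 T=4 G=6 C=5): length 23 ✓; GC 11/23 = 47.8% ✓ — passes.
P2 (21 nt, A=1 T=6 G=6 C=8): length 21 ✓; GC 14/21 = 66.7%, outside 35.8–64.4% ✗ — fails.
P3 (26 nt, A=8 T=7 G=7 C=4): length 26, outside 20–25 ✗; GC 11/26 = 42.3% ✓ — fails.
P4 (24 nt, A=3 T=4 G=7 C=10): length 24 ✓; GC 17/24 = 70.8%, outside 35.8–64.4% ✗ — fails.

P1 only.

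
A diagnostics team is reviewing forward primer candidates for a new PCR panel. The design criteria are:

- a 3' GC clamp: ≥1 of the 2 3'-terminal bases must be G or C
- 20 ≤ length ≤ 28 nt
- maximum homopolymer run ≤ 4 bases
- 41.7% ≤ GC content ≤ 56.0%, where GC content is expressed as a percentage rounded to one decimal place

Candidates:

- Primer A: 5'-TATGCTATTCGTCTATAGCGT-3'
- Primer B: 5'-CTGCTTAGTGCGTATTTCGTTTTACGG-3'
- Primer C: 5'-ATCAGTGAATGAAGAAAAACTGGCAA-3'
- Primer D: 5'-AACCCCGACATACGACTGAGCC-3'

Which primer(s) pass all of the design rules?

Primer B only.

Primer A (21 nt, A=4 T=9 G=4 C=4): 3' end GT has 1 G/C ✓; length 21 ✓; longest run = 2 ✓; GC 8/21 = 38.1%, outside 41.7–56.0% ✗ — fails.
Primer B (27 nt, A=3 T=12 G=7 C=5): 3' end GG has 2 G/C ✓; length 27 ✓; longest run = 4 ✓; GC 12/27 = 44.4% ✓ — passes.
Primer C (26 nt, A=13 T=4 G=6 C=3): 3' end AA has 0 G/C, need ≥1 ✗; length 26 ✓; longest run = 5, exceeds 4 ✗; GC 9/26 = 34.6%, outside 41.7–56.0% ✗ — fails.
Primer D (22 nt, A=7 T=2 G=4 C=9): 3' end CC has 2 G/C ✓; length 22 ✓; longest run = 4 ✓; GC 13/22 = 59.1%, outside 41.7–56.0% ✗ — fails.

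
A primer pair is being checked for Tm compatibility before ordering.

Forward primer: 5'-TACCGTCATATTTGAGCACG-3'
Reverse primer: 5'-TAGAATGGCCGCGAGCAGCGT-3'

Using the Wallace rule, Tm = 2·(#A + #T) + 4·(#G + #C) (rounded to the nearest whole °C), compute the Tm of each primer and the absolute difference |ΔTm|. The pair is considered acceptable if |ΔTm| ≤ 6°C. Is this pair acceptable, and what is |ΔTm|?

Forward: A=5 T=6 G=4 C=5 → Tm = 2·11 + 4·9 = 58°C.
Reverse: A=5 T=3 G=8 C=5 → Tm = 2·8 + 4·13 = 68°C.
|ΔTm| = |58 − 68| = 10°C, > 6°C.

|ΔTm| = 10°C; the pair is not acceptable.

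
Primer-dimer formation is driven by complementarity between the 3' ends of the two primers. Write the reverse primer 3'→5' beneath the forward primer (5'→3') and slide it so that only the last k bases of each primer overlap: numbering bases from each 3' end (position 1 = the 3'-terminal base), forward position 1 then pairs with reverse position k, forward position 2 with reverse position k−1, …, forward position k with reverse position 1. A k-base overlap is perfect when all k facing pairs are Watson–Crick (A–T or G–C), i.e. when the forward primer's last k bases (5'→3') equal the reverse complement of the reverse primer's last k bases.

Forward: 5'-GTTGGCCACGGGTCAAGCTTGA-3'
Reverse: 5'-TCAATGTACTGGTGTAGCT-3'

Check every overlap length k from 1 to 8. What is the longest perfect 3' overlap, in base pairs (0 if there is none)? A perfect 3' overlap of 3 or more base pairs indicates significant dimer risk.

Last 8 bases (5'→3') — forward …AAGCTTGA, reverse …GTGTAGCT.
Reverse complement of the reverse primer's last 8 bases: AGCTACAC; its first k bases are the reverse complement of the reverse primer's last k bases, so a perfect k-base overlap needs the forward primer's last k bases to equal them.
Comparing (forward last k vs required): k=1: A vs A ✓; k=2: GA vs AG ✗; k=3: TGA vs AGC ✗; k=4: TTGA vs AGCT ✗; k=5: CTTGA vs AGCTA ✗; k=6: GCTTGA vs AGCTAC ✗; k=7: AGCTTGA vs AGCTACA ✗; k=8: AAGCTTGA vs AGCTACAC ✗.
Only k = 1 is perfect, so the longest perfect 3' overlap is 1.

Longest perfect overlap: 1 complementary base pair; below the dimer-risk threshold (threshold 3).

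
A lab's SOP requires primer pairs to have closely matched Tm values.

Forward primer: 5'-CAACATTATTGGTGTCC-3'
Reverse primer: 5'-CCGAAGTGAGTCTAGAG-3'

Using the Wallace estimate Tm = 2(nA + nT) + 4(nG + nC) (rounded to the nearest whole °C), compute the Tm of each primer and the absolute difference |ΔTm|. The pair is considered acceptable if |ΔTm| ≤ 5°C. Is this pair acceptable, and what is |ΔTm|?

Forward: A=4 T=6 G=3 C=4 → Tm = 2·10 + 4·7 = 48°C.
Reverse: A=5 T=3 G=6 C=3 → Tm = 2·8 + 4·9 = 52°C.
|ΔTm| = |48 − 52| = 4°C, ≤ 5°C.

|ΔTm| = 4°C; the pair is acceptable.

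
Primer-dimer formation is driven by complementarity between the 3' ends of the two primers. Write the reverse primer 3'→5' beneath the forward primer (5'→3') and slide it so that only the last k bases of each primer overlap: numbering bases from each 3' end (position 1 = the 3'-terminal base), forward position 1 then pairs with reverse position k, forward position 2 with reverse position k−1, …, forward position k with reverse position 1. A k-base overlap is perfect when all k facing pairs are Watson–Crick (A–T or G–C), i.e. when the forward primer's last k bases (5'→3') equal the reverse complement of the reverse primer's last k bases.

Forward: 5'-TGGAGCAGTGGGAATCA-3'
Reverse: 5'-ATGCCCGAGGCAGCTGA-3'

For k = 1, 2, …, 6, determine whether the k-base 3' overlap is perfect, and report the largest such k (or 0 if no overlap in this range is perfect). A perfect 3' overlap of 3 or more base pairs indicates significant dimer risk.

Longest perfect overlap: 3 complementary base pairs; significant dimer risk (threshold 3).

Last 6 bases (5'→3') — forward …GAATCA, reverse …AGCTGA.
Reverse complement of the reverse primer's last 6 bases: TCAGCT; its first k bases are the reverse complement of the reverse primer's last k bases, so a perfect k-base overlap needs the forward primer's last k bases to equal them.
Comparing (forward last k vs required): k=1: A vs T ✗; k=2: CA vs TC ✗; k=3: TCA vs TCA ✓; k=4: ATCA vs TCAG ✗; k=5: AATCA vs TCAGC ✗; k=6: GAATCA vs TCAGCT ✗.
Only k = 3 is perfect, so the longest perfect 3' overlap is 3.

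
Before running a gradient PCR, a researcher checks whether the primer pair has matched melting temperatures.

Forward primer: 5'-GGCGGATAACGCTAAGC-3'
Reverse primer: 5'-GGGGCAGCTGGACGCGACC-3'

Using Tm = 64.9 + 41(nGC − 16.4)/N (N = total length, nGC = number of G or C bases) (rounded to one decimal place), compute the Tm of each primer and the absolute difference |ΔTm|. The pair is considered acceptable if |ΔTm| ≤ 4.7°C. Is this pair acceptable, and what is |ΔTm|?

|ΔTm| = 12.4°C; the pair is not acceptable.

Forward: G+C = 10, N = 17 → Tm = 64.9 + 41·(10 − 16.4)/17 = 49.5°C.
Reverse: G+C = 15, N = 19 → Tm = 64.9 + 41·(15 − 16.4)/19 = 61.9°C.
|ΔTm| = |49.5 − 61.9| = 12.4°C, > 4.7°C.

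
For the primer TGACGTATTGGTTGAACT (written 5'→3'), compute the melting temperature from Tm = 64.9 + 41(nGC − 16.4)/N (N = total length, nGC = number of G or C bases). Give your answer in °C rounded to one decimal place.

Base counts: A=4, T=7, G=5, C=2; G+C = 7, N = 18.
Tm = 64.9 + 41·(7 − 16.4)/18 = 64.9 + -385.40/18 = 43.5°C.

43.5°C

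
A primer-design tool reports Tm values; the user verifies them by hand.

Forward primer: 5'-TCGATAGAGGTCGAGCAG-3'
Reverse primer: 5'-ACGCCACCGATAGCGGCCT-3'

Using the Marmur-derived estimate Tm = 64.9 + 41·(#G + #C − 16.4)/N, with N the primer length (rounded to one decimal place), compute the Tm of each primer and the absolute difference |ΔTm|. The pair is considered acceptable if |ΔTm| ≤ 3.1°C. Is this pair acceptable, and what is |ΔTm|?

Forward: G+C = 10, N = 18 → Tm = 64.9 + 41·(10 − 16.4)/18 = 50.3°C.
Reverse: G+C = 13, N = 19 → Tm = 64.9 + 41·(13 − 16.4)/19 = 57.6°C.
|ΔTm| = |50.3 − 57.6| = 7.3°C, > 3.1°C.

|ΔTm| = 7.3°C; the pair is not acceptable.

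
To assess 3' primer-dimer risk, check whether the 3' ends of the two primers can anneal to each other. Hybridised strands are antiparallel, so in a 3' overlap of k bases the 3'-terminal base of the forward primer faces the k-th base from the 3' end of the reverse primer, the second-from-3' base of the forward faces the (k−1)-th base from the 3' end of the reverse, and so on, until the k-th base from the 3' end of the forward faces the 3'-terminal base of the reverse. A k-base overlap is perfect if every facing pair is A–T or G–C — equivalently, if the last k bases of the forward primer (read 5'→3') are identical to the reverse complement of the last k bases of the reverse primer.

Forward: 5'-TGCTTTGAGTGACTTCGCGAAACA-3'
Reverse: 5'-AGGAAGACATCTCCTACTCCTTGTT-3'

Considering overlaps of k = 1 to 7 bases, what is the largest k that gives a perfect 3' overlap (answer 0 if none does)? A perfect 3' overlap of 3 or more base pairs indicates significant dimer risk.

Last 7 bases (5'→3') — forward …CGAAACA, reverse …CCTTGTT.
Reverse complement of the reverse primer's last 7 bases: AACAAGG; its first k bases are the reverse complement of the reverse primer's last k bases, so a perfect k-base overlap needs the forward primer's last k bases to equal them.
Comparing (forward last k vs required): k=1: A vs A ✓; k=2: CA vs AA ✗; k=3: ACA vs AAC ✗; k=4: AACA vs AACA ✓; k=5: AAACA vs AACAA ✗; k=6: GAAACA vs AACAAG ✗; k=7: CGAAACA vs AACAAGG ✗.
Perfect overlaps at k = 1, 4; the largest is 4.

Longest perfect overlap: 4 complementary base pairs; significant dimer risk (threshold 3).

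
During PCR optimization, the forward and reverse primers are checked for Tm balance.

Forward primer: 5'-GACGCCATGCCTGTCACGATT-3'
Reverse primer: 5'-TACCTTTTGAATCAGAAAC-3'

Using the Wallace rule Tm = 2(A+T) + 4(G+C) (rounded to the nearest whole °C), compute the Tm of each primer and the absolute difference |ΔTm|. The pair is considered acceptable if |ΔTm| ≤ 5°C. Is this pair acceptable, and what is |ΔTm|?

Forward: A=4 T=5 G=5 C=7 → Tm = 2·9 + 4·12 = 66°C.
Reverse: A=7 T=6 G=2 C=4 → Tm = 2·13 + 4·6 = 50°C.
|ΔTm| = |66 − 50| = 16°C, > 5°C.

|ΔTm| = 16°C; the pair is not acceptable.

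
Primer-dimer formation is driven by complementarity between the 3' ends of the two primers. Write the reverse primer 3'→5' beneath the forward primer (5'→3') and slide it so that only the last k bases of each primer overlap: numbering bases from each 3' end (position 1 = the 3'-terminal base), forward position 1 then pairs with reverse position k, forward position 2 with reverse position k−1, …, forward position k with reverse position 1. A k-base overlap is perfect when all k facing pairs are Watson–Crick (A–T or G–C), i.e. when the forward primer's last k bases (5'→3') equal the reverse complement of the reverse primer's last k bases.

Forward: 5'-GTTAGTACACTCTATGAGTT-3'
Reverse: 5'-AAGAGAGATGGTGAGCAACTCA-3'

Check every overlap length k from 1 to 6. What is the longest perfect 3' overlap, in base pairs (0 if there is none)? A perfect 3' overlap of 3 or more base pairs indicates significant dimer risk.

Last 6 bases (5'→3') — forward …TGAGTT, reverse …AACTCA.
Reverse complement of the reverse primer's last 6 bases: TGAGTT; its first k bases are the reverse complement of the reverse primer's last k bases, so a perfect k-base overlap needs the forward primer's last k bases to equal them.
Comparing (forward last k vs required): k=1: T vs T ✓; k=2: TT vs TG ✗; k=3: GTT vs TGA ✗; k=4: AGTT vs TGAG ✗; k=5: GAGTT vs TGAGT ✗; k=6: TGAGTT vs TGAGTT ✓.
Perfect overlaps at k = 1, 6; the largest is 6.

Longest perfect overlap: 6 complementary base pairs; significant dimer risk (threshold 3).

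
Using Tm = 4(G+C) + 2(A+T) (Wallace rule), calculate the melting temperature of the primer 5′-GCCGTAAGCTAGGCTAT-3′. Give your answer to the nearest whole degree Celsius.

52°C

Base counts: A=4, T=4, G=5, C=4 (length 17).
Tm = 2·(4+4) + 4·(5+4) = 2·8 + 4·9 = 16 + 36 = 52°C.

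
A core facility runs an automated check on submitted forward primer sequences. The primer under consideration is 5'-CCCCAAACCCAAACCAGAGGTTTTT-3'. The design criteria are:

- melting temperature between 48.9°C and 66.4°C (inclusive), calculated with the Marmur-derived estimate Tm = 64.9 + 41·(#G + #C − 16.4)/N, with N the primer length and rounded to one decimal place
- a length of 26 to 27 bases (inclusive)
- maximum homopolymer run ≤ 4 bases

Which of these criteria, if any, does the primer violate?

Base counts: A=8, T=5, G=3, C=9 (length 25).
Tm: Tm = 64.9 + 41·(12 − 16.4)/25 = 57.7°C ✓
length: length 25, outside 26–27 ✗
homopolymer run: longest run = 5, exceeds 4 ✗

Fails: length, homopolymer run.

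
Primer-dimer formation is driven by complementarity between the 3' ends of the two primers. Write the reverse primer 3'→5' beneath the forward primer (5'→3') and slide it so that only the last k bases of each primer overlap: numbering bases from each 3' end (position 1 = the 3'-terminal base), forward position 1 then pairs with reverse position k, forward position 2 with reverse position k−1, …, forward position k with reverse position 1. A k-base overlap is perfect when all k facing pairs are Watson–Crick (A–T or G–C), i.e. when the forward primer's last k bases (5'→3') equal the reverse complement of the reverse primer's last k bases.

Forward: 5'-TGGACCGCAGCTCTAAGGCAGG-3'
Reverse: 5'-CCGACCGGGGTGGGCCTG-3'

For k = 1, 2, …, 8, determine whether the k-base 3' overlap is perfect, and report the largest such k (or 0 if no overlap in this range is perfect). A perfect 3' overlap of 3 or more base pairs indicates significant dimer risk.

Longest perfect overlap: 4 complementary base pairs; significant dimer risk (threshold 3).

Last 8 bases (5'→3') — forward …AAGGCAGG, reverse …TGGGCCTG.
Reverse complement of the reverse primer's last 8 bases: CAGGCCCA; its first k bases are the reverse complement of the reverse primer's last k bases, so a perfect k-base overlap needs the forward primer's last k bases to equal them.
Comparing (forward last k vs required): k=1: G vs C ✗; k=2: GG vs CA ✗; k=3: AGG vs CAG ✗; k=4: CAGG vs CAGG ✓; k=5: GCAGG vs CAGGC ✗; k=6: GGCAGG vs CAGGCC ✗; k=7: AGGCAGG vs CAGGCCC ✗; k=8: AAGGCAGG vs CAGGCCCA ✗.
Only k = 4 is perfect, so the longest perfect 3' overlap is 4.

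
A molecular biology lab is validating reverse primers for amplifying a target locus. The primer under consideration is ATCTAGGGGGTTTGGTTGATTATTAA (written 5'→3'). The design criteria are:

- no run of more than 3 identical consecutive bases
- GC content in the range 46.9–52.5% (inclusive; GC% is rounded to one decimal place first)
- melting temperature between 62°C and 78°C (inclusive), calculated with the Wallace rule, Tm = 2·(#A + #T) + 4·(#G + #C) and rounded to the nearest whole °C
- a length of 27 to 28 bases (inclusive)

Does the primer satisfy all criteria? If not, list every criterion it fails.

Base counts: A=6, T=11, G=8, C=1 (length 26).
homopolymer run: longest run = 5, exceeds 3 ✗
GC content: GC 9/26 = 34.6%, outside 46.9–52.5% ✗
Tm: Tm = 2·17 + 4·9 = 70°C ✓
length: length 26, outside 27–28 ✗

Fails: homopolymer run, GC content, length.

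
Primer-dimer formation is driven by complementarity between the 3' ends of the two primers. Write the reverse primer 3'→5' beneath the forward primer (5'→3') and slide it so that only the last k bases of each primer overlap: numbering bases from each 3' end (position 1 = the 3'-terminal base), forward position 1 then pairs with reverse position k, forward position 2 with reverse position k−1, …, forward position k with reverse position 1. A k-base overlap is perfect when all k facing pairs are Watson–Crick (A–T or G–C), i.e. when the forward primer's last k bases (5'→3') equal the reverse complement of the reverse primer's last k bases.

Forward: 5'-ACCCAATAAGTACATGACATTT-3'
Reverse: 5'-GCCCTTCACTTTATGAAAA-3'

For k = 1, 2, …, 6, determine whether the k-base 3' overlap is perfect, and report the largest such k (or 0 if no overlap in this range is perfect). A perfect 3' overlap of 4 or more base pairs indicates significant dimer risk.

Longest perfect overlap: 3 complementary base pairs; below the dimer-risk threshold (threshold 4).

Last 6 bases (5'→3') — forward …ACATTT, reverse …TGAAAA.
Reverse complement of the reverse primer's last 6 bases: TTTTCA; its first k bases are the reverse complement of the reverse primer's last k bases, so a perfect k-base overlap needs the forward primer's last k bases to equal them.
Comparing (forward last k vs required): k=1: T vs T ✓; k=2: TT vs TT ✓; k=3: TTT vs TTT ✓; k=4: ATTT vs TTTT ✗; k=5: CATTT vs TTTTC ✗; k=6: ACATTT vs TTTTCA ✗.
Perfect overlaps at k = 1, 2, 3; the largest is 3.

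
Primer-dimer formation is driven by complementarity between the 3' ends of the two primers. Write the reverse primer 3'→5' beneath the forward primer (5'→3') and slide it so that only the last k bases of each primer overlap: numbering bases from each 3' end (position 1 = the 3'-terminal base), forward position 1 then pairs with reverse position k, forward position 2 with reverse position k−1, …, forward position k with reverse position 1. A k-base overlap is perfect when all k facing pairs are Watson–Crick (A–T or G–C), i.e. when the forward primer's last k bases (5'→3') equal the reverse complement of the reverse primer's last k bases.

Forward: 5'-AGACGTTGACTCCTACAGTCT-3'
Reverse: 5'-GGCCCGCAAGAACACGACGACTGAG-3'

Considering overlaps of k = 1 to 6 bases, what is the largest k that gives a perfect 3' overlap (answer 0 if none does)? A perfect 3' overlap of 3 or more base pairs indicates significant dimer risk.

Last 6 bases (5'→3') — forward …CAGTCT, reverse …ACTGAG.
Reverse complement of the reverse primer's last 6 bases: CTCAGT; its first k bases are the reverse complement of the reverse primer's last k bases, so a perfect k-base overlap needs the forward primer's last k bases to equal them.
Comparing (forward last k vs required): k=1: T vs C ✗; k=2: CT vs CT ✓; k=3: TCT vs CTC ✗; k=4: GTCT vs CTCA ✗; k=5: AGTCT vs CTCAG ✗; k=6: CAGTCT vs CTCAGT ✗.
Only k = 2 is perfect, so the longest perfect 3' overlap is 2.

Longest perfect overlap: 2 complementary base pairs; below the dimer-risk threshold (threshold 3).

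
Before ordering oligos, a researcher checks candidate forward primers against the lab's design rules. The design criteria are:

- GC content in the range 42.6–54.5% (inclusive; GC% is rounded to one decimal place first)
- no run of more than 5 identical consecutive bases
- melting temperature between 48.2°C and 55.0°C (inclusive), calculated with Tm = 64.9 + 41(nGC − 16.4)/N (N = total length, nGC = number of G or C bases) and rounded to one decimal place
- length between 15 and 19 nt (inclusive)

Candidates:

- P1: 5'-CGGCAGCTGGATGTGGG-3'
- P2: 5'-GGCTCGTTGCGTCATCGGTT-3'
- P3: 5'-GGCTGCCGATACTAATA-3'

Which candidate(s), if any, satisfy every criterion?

None of the candidates satisfy all criteria.

P1 (17 nt, A=2 T=3 G=9 C=3): GC 12/17 = 70.6%, outside 42.6–54.5% ✗; longest run = 3 ✓; Tm = 64.9 + 41·(12 − 16.4)/17 = 54.3°C ✓; length 17 ✓ — fails.
P2 (20 nt, A=1 T=7 G=7 C=5): GC 12/20 = 60.0%, outside 42.6–54.5% ✗; longest run = 2 ✓; Tm = 64.9 + 41·(12 − 16.4)/20 = 55.9°C, outside 48.2–55.0°C ✗; length 20, outside 15–19 ✗ — fails.
P3 (17 nt, A=5 T=4 G=4 C=4): GC 8/17 = 47.1% ✓; longest run = 2 ✓; Tm = 64.9 + 41·(8 − 16.4)/17 = 44.6°C, outside 48.2–55.0°C ✗; length 17 ✓ — fails.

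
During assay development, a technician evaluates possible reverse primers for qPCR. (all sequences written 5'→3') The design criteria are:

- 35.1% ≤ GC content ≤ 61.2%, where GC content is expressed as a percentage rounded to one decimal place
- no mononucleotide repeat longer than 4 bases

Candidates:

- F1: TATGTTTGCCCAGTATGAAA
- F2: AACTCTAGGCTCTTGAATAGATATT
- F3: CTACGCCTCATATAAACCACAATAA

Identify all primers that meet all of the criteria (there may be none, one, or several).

F3 only.

F1 (20 nt, A=6 T=7 G=4 C=3): GC 7/20 = 35.0%, outside 35.1–61.2% ✗; longest run = 3 ✓ — fails.
F2 (25 nt, A=8 T=9 G=4 C=4): GC 8/25 = 32.0%, outside 35.1–61.2% ✗; longest run = 2 ✓ — fails.
F3 (25 nt, A=11 T=5 G=1 C=8): GC 9/25 = 36.0% ✓; longest run = 3 ✓ — passes.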